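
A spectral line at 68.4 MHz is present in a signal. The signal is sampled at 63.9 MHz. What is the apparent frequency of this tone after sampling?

68.4 MHz mod fs = 4.5 MHz.
4.5 MHz ≤ fs/2 = 31.95 MHz, appears at 4.5 MHz.

4.5 MHz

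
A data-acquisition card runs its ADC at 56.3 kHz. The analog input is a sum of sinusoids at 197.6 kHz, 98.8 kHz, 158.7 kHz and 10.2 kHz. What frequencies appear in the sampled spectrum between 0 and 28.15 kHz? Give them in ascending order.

10.2 kHz, 13.8 kHz, 27.6 kHz

fs/2 = 28.15 kHz.
197.6 kHz mod fs = 28.7 kHz.
28.7 kHz > fs/2 = 28.15 kHz, folds to fs − 28.7 kHz = 27.6 kHz.
98.8 kHz mod fs = 42.5 kHz.
42.5 kHz > fs/2 = 28.15 kHz, folds to fs − 42.5 kHz = 13.8 kHz.
158.7 kHz mod fs = 46.1 kHz.
46.1 kHz > fs/2 = 28.15 kHz, folds to fs − 46.1 kHz = 10.2 kHz.
10.2 kHz ≤ fs/2 = 28.15 kHz, passes unchanged.
Distinct values: {10.2 kHz, 13.8 kHz, 27.6 kHz}.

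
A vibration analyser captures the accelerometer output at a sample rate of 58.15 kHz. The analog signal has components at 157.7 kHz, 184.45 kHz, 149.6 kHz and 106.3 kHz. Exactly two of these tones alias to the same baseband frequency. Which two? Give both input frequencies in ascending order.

fs/2 = 29.075 kHz.
157.7 kHz mod fs = 41.4 kHz.
41.4 kHz > fs/2 = 29.075 kHz, folds to fs − 41.4 kHz = 16.75 kHz.
184.45 kHz mod fs = 10 kHz.
10 kHz ≤ fs/2 = 29.075 kHz, appears at 10 kHz.
149.6 kHz mod fs = 33.3 kHz.
33.3 kHz > fs/2 = 29.075 kHz, folds to fs − 33.3 kHz = 24.85 kHz.
106.3 kHz mod fs = 48.15 kHz.
48.15 kHz > fs/2 = 29.075 kHz, folds to fs − 48.15 kHz = 10 kHz.
106.3 kHz and 184.45 kHz both map to 10 kHz.

106.3 kHz, 184.45 kHz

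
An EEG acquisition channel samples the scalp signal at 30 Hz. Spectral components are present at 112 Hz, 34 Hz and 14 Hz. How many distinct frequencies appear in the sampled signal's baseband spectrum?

3

fs/2 = 15 Hz.
112 Hz mod fs = 22 Hz.
22 Hz > fs/2 = 15 Hz, folds to fs − 22 Hz = 8 Hz.
34 Hz mod fs = 4 Hz.
4 Hz ≤ fs/2 = 15 Hz, appears at 4 Hz.
14 Hz ≤ fs/2 = 15 Hz, passes unchanged.
Distinct values: {4 Hz, 8 Hz, 14 Hz} → 3.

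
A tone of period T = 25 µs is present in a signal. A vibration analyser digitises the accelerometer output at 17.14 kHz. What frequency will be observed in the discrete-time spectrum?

5.72 kHz

T = 25 µs → f = 1/T = 40 kHz.
40 kHz mod fs = 5.72 kHz.
5.72 kHz ≤ fs/2 = 8.57 kHz, appears at 5.72 kHz.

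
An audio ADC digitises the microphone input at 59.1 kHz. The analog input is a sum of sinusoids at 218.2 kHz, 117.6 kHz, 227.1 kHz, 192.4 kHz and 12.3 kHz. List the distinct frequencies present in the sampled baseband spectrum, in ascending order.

fs/2 = 29.55 kHz.
218.2 kHz mod fs = 40.9 kHz.
40.9 kHz > fs/2 = 29.55 kHz, folds to fs − 40.9 kHz = 18.2 kHz.
117.6 kHz mod fs = 58.5 kHz.
58.5 kHz > fs/2 = 29.55 kHz, folds to fs − 58.5 kHz = 0.6 kHz.
227.1 kHz mod fs = 49.8 kHz.
49.8 kHz > fs/2 = 29.55 kHz, folds to fs − 49.8 kHz = 9.3 kHz.
192.4 kHz mod fs = 15.1 kHz.
15.1 kHz ≤ fs/2 = 29.55 kHz, appears at 15.1 kHz.
12.3 kHz ≤ fs/2 = 29.55 kHz, passes unchanged.
Distinct values: {0.6 kHz, 9.3 kHz, 12.3 kHz, 15.1 kHz, 18.2 kHz}.

0.6 kHz, 9.3 kHz, 12.3 kHz, 15.1 kHz, 18.2 kHz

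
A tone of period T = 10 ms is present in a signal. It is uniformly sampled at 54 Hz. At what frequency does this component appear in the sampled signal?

T = 10 ms → f = 1/T = 100 Hz.
100 Hz mod fs = 46 Hz.
46 Hz > fs/2 = 27 Hz, folds to fs − 46 Hz = 8 Hz.

8 Hz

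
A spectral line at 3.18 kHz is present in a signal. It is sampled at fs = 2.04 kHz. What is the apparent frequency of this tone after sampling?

0.9 kHz

3.18 kHz mod fs = 1.14 kHz.
1.14 kHz > fs/2 = 1.02 kHz, folds to fs − 1.14 kHz = 0.9 kHz.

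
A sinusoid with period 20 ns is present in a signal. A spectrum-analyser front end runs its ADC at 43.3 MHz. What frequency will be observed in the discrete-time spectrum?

T = 20 ns → f = 1/T = 50 MHz.
50 MHz mod fs = 6.7 MHz.
6.7 MHz ≤ fs/2 = 21.65 MHz, appears at 6.7 MHz.

6.7 MHz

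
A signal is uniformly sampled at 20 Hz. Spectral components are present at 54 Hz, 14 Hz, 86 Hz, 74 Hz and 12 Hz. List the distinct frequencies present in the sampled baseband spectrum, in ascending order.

fs/2 = 10 Hz.
54 Hz mod fs = 14 Hz.
14 Hz > fs/2 = 10 Hz, folds to fs − 14 Hz = 6 Hz.
14 Hz > fs/2 = 10 Hz, folds to fs − 14 Hz = 6 Hz.
86 Hz mod fs = 6 Hz.
6 Hz ≤ fs/2 = 10 Hz, appears at 6 Hz.
74 Hz mod fs = 14 Hz.
14 Hz > fs/2 = 10 Hz, folds to fs − 14 Hz = 6 Hz.
12 Hz > fs/2 = 10 Hz, folds to fs − 12 Hz = 8 Hz.
Distinct values: {6 Hz, 8 Hz}.

6 Hz, 8 Hz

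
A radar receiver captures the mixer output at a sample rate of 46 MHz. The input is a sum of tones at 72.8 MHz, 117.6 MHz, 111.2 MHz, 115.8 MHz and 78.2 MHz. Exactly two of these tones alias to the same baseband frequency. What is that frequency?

fs/2 = 23 MHz.
72.8 MHz mod fs = 26.8 MHz.
26.8 MHz > fs/2 = 23 MHz, folds to fs − 26.8 MHz = 19.2 MHz.
117.6 MHz mod fs = 25.6 MHz.
25.6 MHz > fs/2 = 23 MHz, folds to fs − 25.6 MHz = 20.4 MHz.
111.2 MHz mod fs = 19.2 MHz.
19.2 MHz ≤ fs/2 = 23 MHz, appears at 19.2 MHz.
115.8 MHz mod fs = 23.8 MHz.
23.8 MHz > fs/2 = 23 MHz, folds to fs − 23.8 MHz = 22.2 MHz.
78.2 MHz mod fs = 32.2 MHz.
32.2 MHz > fs/2 = 23 MHz, folds to fs − 32.2 MHz = 13.8 MHz.
72.8 MHz and 111.2 MHz both map to 19.2 MHz.

19.2 MHz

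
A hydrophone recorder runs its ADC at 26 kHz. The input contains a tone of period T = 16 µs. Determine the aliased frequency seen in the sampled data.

T = 16 µs → f = 1/T = 62.5 kHz.
62.5 kHz mod fs = 10.5 kHz.
10.5 kHz ≤ fs/2 = 13 kHz, appears at 10.5 kHz.

10.5 kHz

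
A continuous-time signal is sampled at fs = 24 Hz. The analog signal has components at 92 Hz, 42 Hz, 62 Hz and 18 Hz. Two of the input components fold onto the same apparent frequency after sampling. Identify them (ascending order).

fs/2 = 12 Hz.
92 Hz mod fs = 20 Hz.
20 Hz > fs/2 = 12 Hz, folds to fs − 20 Hz = 4 Hz.
42 Hz mod fs = 18 Hz.
18 Hz > fs/2 = 12 Hz, folds to fs − 18 Hz = 6 Hz.
62 Hz mod fs = 14 Hz.
14 Hz > fs/2 = 12 Hz, folds to fs − 14 Hz = 10 Hz.
18 Hz > fs/2 = 12 Hz, folds to fs − 18 Hz = 6 Hz.
18 Hz and 42 Hz both map to 6 Hz.

18 Hz, 42 Hz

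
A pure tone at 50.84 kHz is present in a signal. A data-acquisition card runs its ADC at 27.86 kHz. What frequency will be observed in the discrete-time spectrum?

50.84 kHz mod fs = 22.98 kHz.
22.98 kHz > fs/2 = 13.93 kHz, folds to fs − 22.98 kHz = 4.88 kHz.

4.88 kHz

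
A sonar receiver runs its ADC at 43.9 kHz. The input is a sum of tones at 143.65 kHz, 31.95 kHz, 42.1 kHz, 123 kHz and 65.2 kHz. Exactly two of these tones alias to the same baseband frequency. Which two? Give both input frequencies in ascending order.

fs/2 = 21.95 kHz.
143.65 kHz mod fs = 11.95 kHz.
11.95 kHz ≤ fs/2 = 21.95 kHz, appears at 11.95 kHz.
31.95 kHz > fs/2 = 21.95 kHz, folds to fs − 31.95 kHz = 11.95 kHz.
42.1 kHz > fs/2 = 21.95 kHz, folds to fs − 42.1 kHz = 1.8 kHz.
123 kHz mod fs = 35.2 kHz.
35.2 kHz > fs/2 = 21.95 kHz, folds to fs − 35.2 kHz = 8.7 kHz.
65.2 kHz mod fs = 21.3 kHz.
21.3 kHz ≤ fs/2 = 21.95 kHz, appears at 21.3 kHz.
31.95 kHz and 143.65 kHz both map to 11.95 kHz.

31.95 kHz, 143.65 kHz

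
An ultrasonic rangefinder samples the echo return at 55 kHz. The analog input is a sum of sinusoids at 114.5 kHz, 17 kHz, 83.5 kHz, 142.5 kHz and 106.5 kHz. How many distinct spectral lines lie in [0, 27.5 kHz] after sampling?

5

fs/2 = 27.5 kHz.
114.5 kHz mod fs = 4.5 kHz.
4.5 kHz ≤ fs/2 = 27.5 kHz, appears at 4.5 kHz.
17 kHz ≤ fs/2 = 27.5 kHz, passes unchanged.
83.5 kHz mod fs = 28.5 kHz.
28.5 kHz > fs/2 = 27.5 kHz, folds to fs − 28.5 kHz = 26.5 kHz.
142.5 kHz mod fs = 32.5 kHz.
32.5 kHz > fs/2 = 27.5 kHz, folds to fs − 32.5 kHz = 22.5 kHz.
106.5 kHz mod fs = 51.5 kHz.
51.5 kHz > fs/2 = 27.5 kHz, folds to fs − 51.5 kHz = 3.5 kHz.
Distinct values: {3.5 kHz, 4.5 kHz, 17 kHz, 22.5 kHz, 26.5 kHz} → 5.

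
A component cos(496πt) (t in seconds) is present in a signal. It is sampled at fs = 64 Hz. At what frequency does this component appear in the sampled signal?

ω = 496π rad/s → f = ω/(2π) = 248 Hz.
248 Hz mod fs = 56 Hz.
56 Hz > fs/2 = 32 Hz, folds to fs − 56 Hz = 8 Hz.

8 Hz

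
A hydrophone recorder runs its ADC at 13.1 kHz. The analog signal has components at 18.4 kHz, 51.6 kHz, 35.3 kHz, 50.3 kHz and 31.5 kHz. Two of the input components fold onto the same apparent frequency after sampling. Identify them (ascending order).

fs/2 = 6.55 kHz.
18.4 kHz mod fs = 5.3 kHz.
5.3 kHz ≤ fs/2 = 6.55 kHz, appears at 5.3 kHz.
51.6 kHz mod fs = 12.3 kHz.
12.3 kHz > fs/2 = 6.55 kHz, folds to fs − 12.3 kHz = 0.8 kHz.
35.3 kHz mod fs = 9.1 kHz.
9.1 kHz > fs/2 = 6.55 kHz, folds to fs − 9.1 kHz = 4 kHz.
50.3 kHz mod fs = 11 kHz.
11 kHz > fs/2 = 6.55 kHz, folds to fs − 11 kHz = 2.1 kHz.
31.5 kHz mod fs = 5.3 kHz.
5.3 kHz ≤ fs/2 = 6.55 kHz, appears at 5.3 kHz.
18.4 kHz and 31.5 kHz both map to 5.3 kHz.

18.4 kHz, 31.5 kHz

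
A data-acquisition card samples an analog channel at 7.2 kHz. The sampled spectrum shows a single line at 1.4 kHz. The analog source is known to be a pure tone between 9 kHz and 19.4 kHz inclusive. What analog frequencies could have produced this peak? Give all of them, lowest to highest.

13 kHz, 15.8 kHz

Frequencies that alias to 1.4 kHz are k·fs ± 1.4 kHz for integer k ≥ 0.
k=0: 1.4 kHz.
k=1: 5.8 kHz, 8.6 kHz.
k=2: 13 kHz, 15.8 kHz.
k=3: 20.2 kHz, 23 kHz.
Within [9 kHz, 19.4 kHz]: 13 kHz, 15.8 kHz.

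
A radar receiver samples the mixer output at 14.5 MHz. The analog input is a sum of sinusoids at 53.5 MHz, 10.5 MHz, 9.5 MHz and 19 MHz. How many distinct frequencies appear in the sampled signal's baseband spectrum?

3

fs/2 = 7.25 MHz.
53.5 MHz mod fs = 10 MHz.
10 MHz > fs/2 = 7.25 MHz, folds to fs − 10 MHz = 4.5 MHz.
10.5 MHz > fs/2 = 7.25 MHz, folds to fs − 10.5 MHz = 4 MHz.
9.5 MHz > fs/2 = 7.25 MHz, folds to fs − 9.5 MHz = 5 MHz.
19 MHz mod fs = 4.5 MHz.
4.5 MHz ≤ fs/2 = 7.25 MHz, appears at 4.5 MHz.
Distinct values: {4 MHz, 4.5 MHz, 5 MHz} → 3.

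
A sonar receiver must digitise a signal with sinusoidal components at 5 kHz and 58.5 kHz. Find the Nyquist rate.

Highest-frequency component: 58.5 kHz.
Nyquist rate = 2 × 58.5 kHz = 117 kHz.

117 kHz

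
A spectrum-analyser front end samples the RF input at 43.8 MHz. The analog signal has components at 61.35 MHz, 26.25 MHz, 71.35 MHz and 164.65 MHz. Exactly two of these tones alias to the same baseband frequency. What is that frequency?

17.55 MHz

fs/2 = 21.9 MHz.
61.35 MHz mod fs = 17.55 MHz.
17.55 MHz ≤ fs/2 = 21.9 MHz, appears at 17.55 MHz.
26.25 MHz > fs/2 = 21.9 MHz, folds to fs − 26.25 MHz = 17.55 MHz.
71.35 MHz mod fs = 27.55 MHz.
27.55 MHz > fs/2 = 21.9 MHz, folds to fs − 27.55 MHz = 16.25 MHz.
164.65 MHz mod fs = 33.25 MHz.
33.25 MHz > fs/2 = 21.9 MHz, folds to fs − 33.25 MHz = 10.55 MHz.
26.25 MHz and 61.35 MHz both map to 17.55 MHz.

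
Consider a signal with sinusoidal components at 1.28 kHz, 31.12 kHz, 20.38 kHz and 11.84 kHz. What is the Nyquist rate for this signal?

62.24 kHz

Highest-frequency component: 31.12 kHz.
Nyquist rate = 2 × 31.12 kHz = 62.24 kHz.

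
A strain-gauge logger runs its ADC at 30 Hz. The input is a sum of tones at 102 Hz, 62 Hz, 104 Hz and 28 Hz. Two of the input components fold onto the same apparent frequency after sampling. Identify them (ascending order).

28 Hz, 62 Hz

fs/2 = 15 Hz.
102 Hz mod fs = 12 Hz.
12 Hz ≤ fs/2 = 15 Hz, appears at 12 Hz.
62 Hz mod fs = 2 Hz.
2 Hz ≤ fs/2 = 15 Hz, appears at 2 Hz.
104 Hz mod fs = 14 Hz.
14 Hz ≤ fs/2 = 15 Hz, appears at 14 Hz.
28 Hz > fs/2 = 15 Hz, folds to fs − 28 Hz = 2 Hz.
28 Hz and 62 Hz both map to 2 Hz.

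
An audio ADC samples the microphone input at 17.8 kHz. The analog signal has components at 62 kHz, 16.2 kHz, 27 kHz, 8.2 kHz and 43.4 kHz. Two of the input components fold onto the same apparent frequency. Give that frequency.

fs/2 = 8.9 kHz.
62 kHz mod fs = 8.6 kHz.
8.6 kHz ≤ fs/2 = 8.9 kHz, appears at 8.6 kHz.
16.2 kHz > fs/2 = 8.9 kHz, folds to fs − 16.2 kHz = 1.6 kHz.
27 kHz mod fs = 9.2 kHz.
9.2 kHz > fs/2 = 8.9 kHz, folds to fs − 9.2 kHz = 8.6 kHz.
8.2 kHz ≤ fs/2 = 8.9 kHz, passes unchanged.
43.4 kHz mod fs = 7.8 kHz.
7.8 kHz ≤ fs/2 = 8.9 kHz, appears at 7.8 kHz.
27 kHz and 62 kHz both map to 8.6 kHz.

8.6 kHz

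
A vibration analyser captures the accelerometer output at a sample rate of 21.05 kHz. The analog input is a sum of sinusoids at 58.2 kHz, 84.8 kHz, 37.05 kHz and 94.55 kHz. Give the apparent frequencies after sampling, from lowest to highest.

fs/2 = 10.525 kHz.
58.2 kHz mod fs = 16.1 kHz.
16.1 kHz > fs/2 = 10.525 kHz, folds to fs − 16.1 kHz = 4.95 kHz.
84.8 kHz mod fs = 0.6 kHz.
0.6 kHz ≤ fs/2 = 10.525 kHz, appears at 0.6 kHz.
37.05 kHz mod fs = 16 kHz.
16 kHz > fs/2 = 10.525 kHz, folds to fs − 16 kHz = 5.05 kHz.
94.55 kHz mod fs = 10.35 kHz.
10.35 kHz ≤ fs/2 = 10.525 kHz, appears at 10.35 kHz.
Distinct values: {0.6 kHz, 4.95 kHz, 5.05 kHz, 10.35 kHz}.

0.6 kHz, 4.95 kHz, 5.05 kHz, 10.35 kHz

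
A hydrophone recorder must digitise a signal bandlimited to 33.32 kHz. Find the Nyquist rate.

Nyquist rate = 2 × 33.32 kHz = 66.64 kHz.

66.64 kHz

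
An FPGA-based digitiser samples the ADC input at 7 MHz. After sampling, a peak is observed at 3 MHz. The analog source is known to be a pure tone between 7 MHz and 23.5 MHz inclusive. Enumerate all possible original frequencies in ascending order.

10 MHz, 11 MHz, 17 MHz, 18 MHz

Frequencies that alias to 3 MHz are k·fs ± 3 MHz for integer k ≥ 0.
k=0: 3 MHz.
k=1: 4 MHz, 10 MHz.
k=2: 11 MHz, 17 MHz.
k=3: 18 MHz, 24 MHz.
k=4: 25 MHz, 31 MHz.
Within [7 MHz, 23.5 MHz]: 10 MHz, 11 MHz, 17 MHz, 18 MHz.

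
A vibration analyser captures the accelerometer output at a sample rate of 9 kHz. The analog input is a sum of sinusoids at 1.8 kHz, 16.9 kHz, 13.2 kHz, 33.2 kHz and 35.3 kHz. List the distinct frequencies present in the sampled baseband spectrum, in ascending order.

fs/2 = 4.5 kHz.
1.8 kHz ≤ fs/2 = 4.5 kHz, passes unchanged.
16.9 kHz mod fs = 7.9 kHz.
7.9 kHz > fs/2 = 4.5 kHz, folds to fs − 7.9 kHz = 1.1 kHz.
13.2 kHz mod fs = 4.2 kHz.
4.2 kHz ≤ fs/2 = 4.5 kHz, appears at 4.2 kHz.
33.2 kHz mod fs = 6.2 kHz.
6.2 kHz > fs/2 = 4.5 kHz, folds to fs − 6.2 kHz = 2.8 kHz.
35.3 kHz mod fs = 8.3 kHz.
8.3 kHz > fs/2 = 4.5 kHz, folds to fs − 8.3 kHz = 0.7 kHz.
Distinct values: {0.7 kHz, 1.1 kHz, 1.8 kHz, 2.8 kHz, 4.2 kHz}.

0.7 kHz, 1.1 kHz, 1.8 kHz, 2.8 kHz, 4.2 kHz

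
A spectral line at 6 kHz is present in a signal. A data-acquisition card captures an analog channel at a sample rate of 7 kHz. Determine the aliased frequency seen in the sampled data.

6 kHz > fs/2 = 3.5 kHz, folds to fs − 6 kHz = 1 kHz.

1 kHz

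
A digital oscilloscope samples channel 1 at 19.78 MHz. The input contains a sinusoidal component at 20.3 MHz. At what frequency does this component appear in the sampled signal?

0.52 MHz

20.3 MHz mod fs = 0.52 MHz.
0.52 MHz ≤ fs/2 = 9.89 MHz, appears at 0.52 MHz.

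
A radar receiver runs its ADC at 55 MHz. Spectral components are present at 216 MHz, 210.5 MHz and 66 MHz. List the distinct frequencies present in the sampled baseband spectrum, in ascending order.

4 MHz, 9.5 MHz, 11 MHz

fs/2 = 27.5 MHz.
216 MHz mod fs = 51 MHz.
51 MHz > fs/2 = 27.5 MHz, folds to fs − 51 MHz = 4 MHz.
210.5 MHz mod fs = 45.5 MHz.
45.5 MHz > fs/2 = 27.5 MHz, folds to fs − 45.5 MHz = 9.5 MHz.
66 MHz mod fs = 11 MHz.
11 MHz ≤ fs/2 = 27.5 MHz, appears at 11 MHz.
Distinct values: {4 MHz, 9.5 MHz, 11 MHz}.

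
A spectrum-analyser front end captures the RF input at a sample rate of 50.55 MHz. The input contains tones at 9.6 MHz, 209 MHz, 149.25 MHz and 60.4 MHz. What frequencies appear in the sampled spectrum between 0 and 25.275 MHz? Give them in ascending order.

2.4 MHz, 6.8 MHz, 9.6 MHz, 9.85 MHz

fs/2 = 25.275 MHz.
9.6 MHz ≤ fs/2 = 25.275 MHz, passes unchanged.
209 MHz mod fs = 6.8 MHz.
6.8 MHz ≤ fs/2 = 25.275 MHz, appears at 6.8 MHz.
149.25 MHz mod fs = 48.15 MHz.
48.15 MHz > fs/2 = 25.275 MHz, folds to fs − 48.15 MHz = 2.4 MHz.
60.4 MHz mod fs = 9.85 MHz.
9.85 MHz ≤ fs/2 = 25.275 MHz, appears at 9.85 MHz.
Distinct values: {2.4 MHz, 6.8 MHz, 9.6 MHz, 9.85 MHz}.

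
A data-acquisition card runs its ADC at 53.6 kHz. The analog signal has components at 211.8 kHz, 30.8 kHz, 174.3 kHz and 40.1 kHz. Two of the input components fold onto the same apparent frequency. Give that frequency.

13.5 kHz

fs/2 = 26.8 kHz.
211.8 kHz mod fs = 51 kHz.
51 kHz > fs/2 = 26.8 kHz, folds to fs − 51 kHz = 2.6 kHz.
30.8 kHz > fs/2 = 26.8 kHz, folds to fs − 30.8 kHz = 22.8 kHz.
174.3 kHz mod fs = 13.5 kHz.
13.5 kHz ≤ fs/2 = 26.8 kHz, appears at 13.5 kHz.
40.1 kHz > fs/2 = 26.8 kHz, folds to fs − 40.1 kHz = 13.5 kHz.
40.1 kHz and 174.3 kHz both map to 13.5 kHz.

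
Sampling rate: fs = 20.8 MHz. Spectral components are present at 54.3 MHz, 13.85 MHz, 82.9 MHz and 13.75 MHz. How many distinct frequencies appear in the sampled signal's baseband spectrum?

fs/2 = 10.4 MHz.
54.3 MHz mod fs = 12.7 MHz.
12.7 MHz > fs/2 = 10.4 MHz, folds to fs − 12.7 MHz = 8.1 MHz.
13.85 MHz > fs/2 = 10.4 MHz, folds to fs − 13.85 MHz = 6.95 MHz.
82.9 MHz mod fs = 20.5 MHz.
20.5 MHz > fs/2 = 10.4 MHz, folds to fs − 20.5 MHz = 0.3 MHz.
13.75 MHz > fs/2 = 10.4 MHz, folds to fs − 13.75 MHz = 7.05 MHz.
Distinct values: {0.3 MHz, 6.95 MHz, 7.05 MHz, 8.1 MHz} → 4.

4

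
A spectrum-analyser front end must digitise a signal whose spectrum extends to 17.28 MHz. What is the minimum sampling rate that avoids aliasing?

34.56 MHz

Nyquist rate = 2 × 17.28 MHz = 34.56 MHz.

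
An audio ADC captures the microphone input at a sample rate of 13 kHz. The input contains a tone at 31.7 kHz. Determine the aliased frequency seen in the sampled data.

5.7 kHz

31.7 kHz mod fs = 5.7 kHz.
5.7 kHz ≤ fs/2 = 6.5 kHz, appears at 5.7 kHz.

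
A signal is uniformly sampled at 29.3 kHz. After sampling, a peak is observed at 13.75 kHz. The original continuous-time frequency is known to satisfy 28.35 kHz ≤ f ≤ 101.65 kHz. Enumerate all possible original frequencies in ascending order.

Frequencies that alias to 13.75 kHz are k·fs ± 13.75 kHz for integer k ≥ 0.
k=0: 13.75 kHz.
k=1: 15.55 kHz, 43.05 kHz.
k=2: 44.85 kHz, 72.35 kHz.
k=3: 74.15 kHz, 101.65 kHz.
k=4: 103.45 kHz, 130.95 kHz.
Within [28.35 kHz, 101.65 kHz]: 43.05 kHz, 44.85 kHz, 72.35 kHz, 74.15 kHz, 101.65 kHz.

43.05 kHz, 44.85 kHz, 72.35 kHz, 74.15 kHz, 101.65 kHz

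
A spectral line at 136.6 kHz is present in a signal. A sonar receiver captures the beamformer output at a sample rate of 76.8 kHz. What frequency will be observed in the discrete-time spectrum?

136.6 kHz mod fs = 59.8 kHz.
59.8 kHz > fs/2 = 38.4 kHz, folds to fs − 59.8 kHz = 17 kHz.

17 kHz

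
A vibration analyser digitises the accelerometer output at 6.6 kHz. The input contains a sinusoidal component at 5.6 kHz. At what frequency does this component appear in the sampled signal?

1 kHz

5.6 kHz > fs/2 = 3.3 kHz, folds to fs − 5.6 kHz = 1 kHz.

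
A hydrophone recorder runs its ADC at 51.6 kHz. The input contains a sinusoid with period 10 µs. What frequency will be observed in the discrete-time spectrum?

T = 10 µs → f = 1/T = 100 kHz.
100 kHz mod fs = 48.4 kHz.
48.4 kHz > fs/2 = 25.8 kHz, folds to fs − 48.4 kHz = 3.2 kHz.

3.2 kHz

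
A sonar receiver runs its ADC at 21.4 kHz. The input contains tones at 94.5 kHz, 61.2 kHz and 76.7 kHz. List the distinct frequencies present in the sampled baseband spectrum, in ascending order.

fs/2 = 10.7 kHz.
94.5 kHz mod fs = 8.9 kHz.
8.9 kHz ≤ fs/2 = 10.7 kHz, appears at 8.9 kHz.
61.2 kHz mod fs = 18.4 kHz.
18.4 kHz > fs/2 = 10.7 kHz, folds to fs − 18.4 kHz = 3 kHz.
76.7 kHz mod fs = 12.5 kHz.
12.5 kHz > fs/2 = 10.7 kHz, folds to fs − 12.5 kHz = 8.9 kHz.
Distinct values: {3 kHz, 8.9 kHz}.

3 kHz, 8.9 kHz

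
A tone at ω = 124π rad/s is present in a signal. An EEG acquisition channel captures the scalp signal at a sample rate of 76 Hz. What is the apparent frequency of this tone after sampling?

14 Hz

ω = 124π rad/s → f = ω/(2π) = 62 Hz.
62 Hz > fs/2 = 38 Hz, folds to fs − 62 Hz = 14 Hz.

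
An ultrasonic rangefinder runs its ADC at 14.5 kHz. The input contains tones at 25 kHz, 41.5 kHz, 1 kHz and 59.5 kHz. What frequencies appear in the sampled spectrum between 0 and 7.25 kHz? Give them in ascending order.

fs/2 = 7.25 kHz.
25 kHz mod fs = 10.5 kHz.
10.5 kHz > fs/2 = 7.25 kHz, folds to fs − 10.5 kHz = 4 kHz.
41.5 kHz mod fs = 12.5 kHz.
12.5 kHz > fs/2 = 7.25 kHz, folds to fs − 12.5 kHz = 2 kHz.
1 kHz ≤ fs/2 = 7.25 kHz, passes unchanged.
59.5 kHz mod fs = 1.5 kHz.
1.5 kHz ≤ fs/2 = 7.25 kHz, appears at 1.5 kHz.
Distinct values: {1 kHz, 1.5 kHz, 2 kHz, 4 kHz}.

1 kHz, 1.5 kHz, 2 kHz, 4 kHz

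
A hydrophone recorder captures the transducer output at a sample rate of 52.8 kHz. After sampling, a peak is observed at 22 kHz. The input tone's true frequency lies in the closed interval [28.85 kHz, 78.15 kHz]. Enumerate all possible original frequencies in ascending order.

30.8 kHz, 74.8 kHz

Frequencies that alias to 22 kHz are k·fs ± 22 kHz for integer k ≥ 0.
k=0: 22 kHz.
k=1: 30.8 kHz, 74.8 kHz.
k=2: 83.6 kHz, 127.6 kHz.
Within [28.85 kHz, 78.15 kHz]: 30.8 kHz, 74.8 kHz.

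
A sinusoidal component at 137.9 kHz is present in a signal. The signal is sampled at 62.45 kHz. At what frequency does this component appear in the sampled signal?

137.9 kHz mod fs = 13 kHz.
13 kHz ≤ fs/2 = 31.225 kHz, appears at 13 kHz.

13 kHz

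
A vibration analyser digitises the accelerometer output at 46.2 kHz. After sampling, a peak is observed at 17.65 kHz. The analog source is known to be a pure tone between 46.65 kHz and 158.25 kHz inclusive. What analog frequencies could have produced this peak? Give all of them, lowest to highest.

63.85 kHz, 74.75 kHz, 110.05 kHz, 120.95 kHz, 156.25 kHz

Frequencies that alias to 17.65 kHz are k·fs ± 17.65 kHz for integer k ≥ 0.
k=0: 17.65 kHz.
k=1: 28.55 kHz, 63.85 kHz.
k=2: 74.75 kHz, 110.05 kHz.
k=3: 120.95 kHz, 156.25 kHz.
k=4: 167.15 kHz, 202.45 kHz.
Within [46.65 kHz, 158.25 kHz]: 63.85 kHz, 74.75 kHz, 110.05 kHz, 120.95 kHz, 156.25 kHz.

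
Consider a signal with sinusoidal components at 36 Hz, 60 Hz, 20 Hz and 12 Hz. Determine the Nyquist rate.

120 Hz

Highest-frequency component: 60 Hz.
Nyquist rate = 2 × 60 Hz = 120 Hz.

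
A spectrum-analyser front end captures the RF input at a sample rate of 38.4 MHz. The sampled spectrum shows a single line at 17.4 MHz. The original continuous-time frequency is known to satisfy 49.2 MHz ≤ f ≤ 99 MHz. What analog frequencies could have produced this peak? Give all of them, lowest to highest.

Frequencies that alias to 17.4 MHz are k·fs ± 17.4 MHz for integer k ≥ 0.
k=0: 17.4 MHz.
k=1: 21 MHz, 55.8 MHz.
k=2: 59.4 MHz, 94.2 MHz.
k=3: 97.8 MHz, 132.6 MHz.
k=4: 136.2 MHz, 171 MHz.
Within [49.2 MHz, 99 MHz]: 55.8 MHz, 59.4 MHz, 94.2 MHz, 97.8 MHz.

55.8 MHz, 59.4 MHz, 94.2 MHz, 97.8 MHz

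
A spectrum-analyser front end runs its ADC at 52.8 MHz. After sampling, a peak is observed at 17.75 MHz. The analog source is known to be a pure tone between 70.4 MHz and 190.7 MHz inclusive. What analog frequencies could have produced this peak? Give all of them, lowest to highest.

70.55 MHz, 87.85 MHz, 123.35 MHz, 140.65 MHz, 176.15 MHz

Frequencies that alias to 17.75 MHz are k·fs ± 17.75 MHz for integer k ≥ 0.
k=0: 17.75 MHz.
k=1: 35.05 MHz, 70.55 MHz.
k=2: 87.85 MHz, 123.35 MHz.
k=3: 140.65 MHz, 176.15 MHz.
k=4: 193.45 MHz, 228.95 MHz.
Within [70.4 MHz, 190.7 MHz]: 70.55 MHz, 87.85 MHz, 123.35 MHz, 140.65 MHz, 176.15 MHz.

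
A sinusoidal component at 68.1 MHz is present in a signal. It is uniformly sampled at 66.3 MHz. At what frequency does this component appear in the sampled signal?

1.8 MHz

68.1 MHz mod fs = 1.8 MHz.
1.8 MHz ≤ fs/2 = 33.15 MHz, appears at 1.8 MHz.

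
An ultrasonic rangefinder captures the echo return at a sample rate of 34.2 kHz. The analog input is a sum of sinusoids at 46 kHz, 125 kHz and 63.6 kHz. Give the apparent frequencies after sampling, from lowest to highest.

fs/2 = 17.1 kHz.
46 kHz mod fs = 11.8 kHz.
11.8 kHz ≤ fs/2 = 17.1 kHz, appears at 11.8 kHz.
125 kHz mod fs = 22.4 kHz.
22.4 kHz > fs/2 = 17.1 kHz, folds to fs − 22.4 kHz = 11.8 kHz.
63.6 kHz mod fs = 29.4 kHz.
29.4 kHz > fs/2 = 17.1 kHz, folds to fs − 29.4 kHz = 4.8 kHz.
Distinct values: {4.8 kHz, 11.8 kHz}.

4.8 kHz, 11.8 kHz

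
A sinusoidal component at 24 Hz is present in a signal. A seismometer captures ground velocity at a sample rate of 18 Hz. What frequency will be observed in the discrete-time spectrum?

6 Hz

24 Hz mod fs = 6 Hz.
6 Hz ≤ fs/2 = 9 Hz, appears at 6 Hz.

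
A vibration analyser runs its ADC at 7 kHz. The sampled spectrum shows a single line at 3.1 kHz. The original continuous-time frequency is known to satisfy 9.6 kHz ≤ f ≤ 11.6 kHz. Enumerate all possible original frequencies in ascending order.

10.1 kHz, 10.9 kHz

Frequencies that alias to 3.1 kHz are k·fs ± 3.1 kHz for integer k ≥ 0.
k=0: 3.1 kHz.
k=1: 3.9 kHz, 10.1 kHz.
k=2: 10.9 kHz, 17.1 kHz.
k=3: 17.9 kHz, 24.1 kHz.
Within [9.6 kHz, 11.6 kHz]: 10.1 kHz, 10.9 kHz.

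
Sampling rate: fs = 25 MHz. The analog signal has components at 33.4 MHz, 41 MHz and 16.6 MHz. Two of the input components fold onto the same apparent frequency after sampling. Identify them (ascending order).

fs/2 = 12.5 MHz.
33.4 MHz mod fs = 8.4 MHz.
8.4 MHz ≤ fs/2 = 12.5 MHz, appears at 8.4 MHz.
41 MHz mod fs = 16 MHz.
16 MHz > fs/2 = 12.5 MHz, folds to fs − 16 MHz = 9 MHz.
16.6 MHz > fs/2 = 12.5 MHz, folds to fs − 16.6 MHz = 8.4 MHz.
16.6 MHz and 33.4 MHz both map to 8.4 MHz.

16.6 MHz, 33.4 MHz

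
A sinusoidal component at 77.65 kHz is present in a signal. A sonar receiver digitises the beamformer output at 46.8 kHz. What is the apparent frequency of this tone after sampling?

77.65 kHz mod fs = 30.85 kHz.
30.85 kHz > fs/2 = 23.4 kHz, folds to fs − 30.85 kHz = 15.95 kHz.

15.95 kHz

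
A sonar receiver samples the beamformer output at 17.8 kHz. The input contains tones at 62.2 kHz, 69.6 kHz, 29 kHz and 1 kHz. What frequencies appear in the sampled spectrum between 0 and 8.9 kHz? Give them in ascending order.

fs/2 = 8.9 kHz.
62.2 kHz mod fs = 8.8 kHz.
8.8 kHz ≤ fs/2 = 8.9 kHz, appears at 8.8 kHz.
69.6 kHz mod fs = 16.2 kHz.
16.2 kHz > fs/2 = 8.9 kHz, folds to fs − 16.2 kHz = 1.6 kHz.
29 kHz mod fs = 11.2 kHz.
11.2 kHz > fs/2 = 8.9 kHz, folds to fs − 11.2 kHz = 6.6 kHz.
1 kHz ≤ fs/2 = 8.9 kHz, passes unchanged.
Distinct values: {1 kHz, 1.6 kHz, 6.6 kHz, 8.8 kHz}.

1 kHz, 1.6 kHz, 6.6 kHz, 8.8 kHz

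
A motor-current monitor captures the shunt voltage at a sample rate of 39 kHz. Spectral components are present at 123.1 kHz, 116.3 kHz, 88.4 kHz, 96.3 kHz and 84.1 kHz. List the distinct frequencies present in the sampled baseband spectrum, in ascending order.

fs/2 = 19.5 kHz.
123.1 kHz mod fs = 6.1 kHz.
6.1 kHz ≤ fs/2 = 19.5 kHz, appears at 6.1 kHz.
116.3 kHz mod fs = 38.3 kHz.
38.3 kHz > fs/2 = 19.5 kHz, folds to fs − 38.3 kHz = 0.7 kHz.
88.4 kHz mod fs = 10.4 kHz.
10.4 kHz ≤ fs/2 = 19.5 kHz, appears at 10.4 kHz.
96.3 kHz mod fs = 18.3 kHz.
18.3 kHz ≤ fs/2 = 19.5 kHz, appears at 18.3 kHz.
84.1 kHz mod fs = 6.1 kHz.
6.1 kHz ≤ fs/2 = 19.5 kHz, appears at 6.1 kHz.
Distinct values: {0.7 kHz, 6.1 kHz, 10.4 kHz, 18.3 kHz}.

0.7 kHz, 6.1 kHz, 10.4 kHz, 18.3 kHz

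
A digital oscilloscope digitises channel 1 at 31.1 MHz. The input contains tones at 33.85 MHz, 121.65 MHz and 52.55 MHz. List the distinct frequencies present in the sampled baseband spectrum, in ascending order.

2.75 MHz, 9.65 MHz

fs/2 = 15.55 MHz.
33.85 MHz mod fs = 2.75 MHz.
2.75 MHz ≤ fs/2 = 15.55 MHz, appears at 2.75 MHz.
121.65 MHz mod fs = 28.35 MHz.
28.35 MHz > fs/2 = 15.55 MHz, folds to fs − 28.35 MHz = 2.75 MHz.
52.55 MHz mod fs = 21.45 MHz.
21.45 MHz > fs/2 = 15.55 MHz, folds to fs − 21.45 MHz = 9.65 MHz.
Distinct values: {2.75 MHz, 9.65 MHz}.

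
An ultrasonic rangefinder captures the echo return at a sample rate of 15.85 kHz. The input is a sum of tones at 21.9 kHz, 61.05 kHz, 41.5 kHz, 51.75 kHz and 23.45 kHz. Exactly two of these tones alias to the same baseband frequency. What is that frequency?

6.05 kHz

fs/2 = 7.925 kHz.
21.9 kHz mod fs = 6.05 kHz.
6.05 kHz ≤ fs/2 = 7.925 kHz, appears at 6.05 kHz.
61.05 kHz mod fs = 13.5 kHz.
13.5 kHz > fs/2 = 7.925 kHz, folds to fs − 13.5 kHz = 2.35 kHz.
41.5 kHz mod fs = 9.8 kHz.
9.8 kHz > fs/2 = 7.925 kHz, folds to fs − 9.8 kHz = 6.05 kHz.
51.75 kHz mod fs = 4.2 kHz.
4.2 kHz ≤ fs/2 = 7.925 kHz, appears at 4.2 kHz.
23.45 kHz mod fs = 7.6 kHz.
7.6 kHz ≤ fs/2 = 7.925 kHz, appears at 7.6 kHz.
21.9 kHz and 41.5 kHz both map to 6.05 kHz.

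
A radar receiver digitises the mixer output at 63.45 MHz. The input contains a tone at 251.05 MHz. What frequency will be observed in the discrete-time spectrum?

251.05 MHz mod fs = 60.7 MHz.
60.7 MHz > fs/2 = 31.725 MHz, folds to fs − 60.7 MHz = 2.75 MHz.

2.75 MHz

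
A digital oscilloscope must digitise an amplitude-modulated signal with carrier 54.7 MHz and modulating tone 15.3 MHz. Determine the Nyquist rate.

AM sidebands sit at fc ± fm = 39.4 MHz and 70 MHz.
Highest-frequency component: 70 MHz.
Nyquist rate = 2 × 70 MHz = 140 MHz.

140 MHz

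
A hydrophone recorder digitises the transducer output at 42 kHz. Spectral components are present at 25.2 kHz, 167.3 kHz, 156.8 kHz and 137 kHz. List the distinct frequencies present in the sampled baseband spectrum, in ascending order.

0.7 kHz, 11 kHz, 11.2 kHz, 16.8 kHz

fs/2 = 21 kHz.
25.2 kHz > fs/2 = 21 kHz, folds to fs − 25.2 kHz = 16.8 kHz.
167.3 kHz mod fs = 41.3 kHz.
41.3 kHz > fs/2 = 21 kHz, folds to fs − 41.3 kHz = 0.7 kHz.
156.8 kHz mod fs = 30.8 kHz.
30.8 kHz > fs/2 = 21 kHz, folds to fs − 30.8 kHz = 11.2 kHz.
137 kHz mod fs = 11 kHz.
11 kHz ≤ fs/2 = 21 kHz, appears at 11 kHz.
Distinct values: {0.7 kHz, 11 kHz, 11.2 kHz, 16.8 kHz}.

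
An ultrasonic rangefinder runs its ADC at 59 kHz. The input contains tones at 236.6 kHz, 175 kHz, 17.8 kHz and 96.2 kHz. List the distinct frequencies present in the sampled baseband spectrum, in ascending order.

fs/2 = 29.5 kHz.
236.6 kHz mod fs = 0.6 kHz.
0.6 kHz ≤ fs/2 = 29.5 kHz, appears at 0.6 kHz.
175 kHz mod fs = 57 kHz.
57 kHz > fs/2 = 29.5 kHz, folds to fs − 57 kHz = 2 kHz.
17.8 kHz ≤ fs/2 = 29.5 kHz, passes unchanged.
96.2 kHz mod fs = 37.2 kHz.
37.2 kHz > fs/2 = 29.5 kHz, folds to fs − 37.2 kHz = 21.8 kHz.
Distinct values: {0.6 kHz, 2 kHz, 17.8 kHz, 21.8 kHz}.

0.6 kHz, 2 kHz, 17.8 kHz, 21.8 kHz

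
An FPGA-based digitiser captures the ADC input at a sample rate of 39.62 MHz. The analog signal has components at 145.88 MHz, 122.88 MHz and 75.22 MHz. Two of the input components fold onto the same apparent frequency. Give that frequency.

fs/2 = 19.81 MHz.
145.88 MHz mod fs = 27.02 MHz.
27.02 MHz > fs/2 = 19.81 MHz, folds to fs − 27.02 MHz = 12.6 MHz.
122.88 MHz mod fs = 4.02 MHz.
4.02 MHz ≤ fs/2 = 19.81 MHz, appears at 4.02 MHz.
75.22 MHz mod fs = 35.6 MHz.
35.6 MHz > fs/2 = 19.81 MHz, folds to fs − 35.6 MHz = 4.02 MHz.
75.22 MHz and 122.88 MHz both map to 4.02 MHz.

4.02 MHz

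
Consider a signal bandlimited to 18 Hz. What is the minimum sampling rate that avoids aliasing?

Nyquist rate = 2 × 18 Hz = 36 Hz.

36 Hz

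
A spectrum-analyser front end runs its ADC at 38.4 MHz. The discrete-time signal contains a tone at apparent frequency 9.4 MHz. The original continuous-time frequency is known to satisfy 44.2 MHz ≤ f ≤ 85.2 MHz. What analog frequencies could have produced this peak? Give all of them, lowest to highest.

Frequencies that alias to 9.4 MHz are k·fs ± 9.4 MHz for integer k ≥ 0.
k=0: 9.4 MHz.
k=1: 29 MHz, 47.8 MHz.
k=2: 67.4 MHz, 86.2 MHz.
k=3: 105.8 MHz, 124.6 MHz.
Within [44.2 MHz, 85.2 MHz]: 47.8 MHz, 67.4 MHz.

47.8 MHz, 67.4 MHz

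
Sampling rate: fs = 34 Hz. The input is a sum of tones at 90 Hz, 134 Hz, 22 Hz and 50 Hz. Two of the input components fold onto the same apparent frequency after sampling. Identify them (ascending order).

fs/2 = 17 Hz.
90 Hz mod fs = 22 Hz.
22 Hz > fs/2 = 17 Hz, folds to fs − 22 Hz = 12 Hz.
134 Hz mod fs = 32 Hz.
32 Hz > fs/2 = 17 Hz, folds to fs − 32 Hz = 2 Hz.
22 Hz > fs/2 = 17 Hz, folds to fs − 22 Hz = 12 Hz.
50 Hz mod fs = 16 Hz.
16 Hz ≤ fs/2 = 17 Hz, appears at 16 Hz.
22 Hz and 90 Hz both map to 12 Hz.

22 Hz, 90 Hz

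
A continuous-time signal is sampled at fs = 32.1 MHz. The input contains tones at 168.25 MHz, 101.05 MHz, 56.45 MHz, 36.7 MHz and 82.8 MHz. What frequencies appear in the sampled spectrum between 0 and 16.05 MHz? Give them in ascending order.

4.6 MHz, 4.75 MHz, 7.75 MHz, 13.5 MHz

fs/2 = 16.05 MHz.
168.25 MHz mod fs = 7.75 MHz.
7.75 MHz ≤ fs/2 = 16.05 MHz, appears at 7.75 MHz.
101.05 MHz mod fs = 4.75 MHz.
4.75 MHz ≤ fs/2 = 16.05 MHz, appears at 4.75 MHz.
56.45 MHz mod fs = 24.35 MHz.
24.35 MHz > fs/2 = 16.05 MHz, folds to fs − 24.35 MHz = 7.75 MHz.
36.7 MHz mod fs = 4.6 MHz.
4.6 MHz ≤ fs/2 = 16.05 MHz, appears at 4.6 MHz.
82.8 MHz mod fs = 18.6 MHz.
18.6 MHz > fs/2 = 16.05 MHz, folds to fs − 18.6 MHz = 13.5 MHz.
Distinct values: {4.6 MHz, 4.75 MHz, 7.75 MHz, 13.5 MHz}.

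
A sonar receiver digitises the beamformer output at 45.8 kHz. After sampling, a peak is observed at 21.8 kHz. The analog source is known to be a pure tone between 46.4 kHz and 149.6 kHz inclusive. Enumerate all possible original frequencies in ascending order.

Frequencies that alias to 21.8 kHz are k·fs ± 21.8 kHz for integer k ≥ 0.
k=0: 21.8 kHz.
k=1: 24 kHz, 67.6 kHz.
k=2: 69.8 kHz, 113.4 kHz.
k=3: 115.6 kHz, 159.2 kHz.
k=4: 161.4 kHz, 205 kHz.
Within [46.4 kHz, 149.6 kHz]: 67.6 kHz, 69.8 kHz, 113.4 kHz, 115.6 kHz.

67.6 kHz, 69.8 kHz, 113.4 kHz, 115.6 kHz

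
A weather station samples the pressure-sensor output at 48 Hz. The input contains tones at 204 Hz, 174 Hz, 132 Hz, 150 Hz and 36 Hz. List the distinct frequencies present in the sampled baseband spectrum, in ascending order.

fs/2 = 24 Hz.
204 Hz mod fs = 12 Hz.
12 Hz ≤ fs/2 = 24 Hz, appears at 12 Hz.
174 Hz mod fs = 30 Hz.
30 Hz > fs/2 = 24 Hz, folds to fs − 30 Hz = 18 Hz.
132 Hz mod fs = 36 Hz.
36 Hz > fs/2 = 24 Hz, folds to fs − 36 Hz = 12 Hz.
150 Hz mod fs = 6 Hz.
6 Hz ≤ fs/2 = 24 Hz, appears at 6 Hz.
36 Hz > fs/2 = 24 Hz, folds to fs − 36 Hz = 12 Hz.
Distinct values: {6 Hz, 12 Hz, 18 Hz}.

6 Hz, 12 Hz, 18 Hz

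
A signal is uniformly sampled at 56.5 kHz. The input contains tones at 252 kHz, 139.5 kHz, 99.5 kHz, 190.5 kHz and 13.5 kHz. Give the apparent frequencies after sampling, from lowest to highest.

13.5 kHz, 21 kHz, 26 kHz, 26.5 kHz

fs/2 = 28.25 kHz.
252 kHz mod fs = 26 kHz.
26 kHz ≤ fs/2 = 28.25 kHz, appears at 26 kHz.
139.5 kHz mod fs = 26.5 kHz.
26.5 kHz ≤ fs/2 = 28.25 kHz, appears at 26.5 kHz.
99.5 kHz mod fs = 43 kHz.
43 kHz > fs/2 = 28.25 kHz, folds to fs − 43 kHz = 13.5 kHz.
190.5 kHz mod fs = 21 kHz.
21 kHz ≤ fs/2 = 28.25 kHz, appears at 21 kHz.
13.5 kHz ≤ fs/2 = 28.25 kHz, passes unchanged.
Distinct values: {13.5 kHz, 21 kHz, 26 kHz, 26.5 kHz}.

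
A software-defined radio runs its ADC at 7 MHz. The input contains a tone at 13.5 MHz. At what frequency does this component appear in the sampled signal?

13.5 MHz mod fs = 6.5 MHz.
6.5 MHz > fs/2 = 3.5 MHz, folds to fs − 6.5 MHz = 0.5 MHz.

0.5 MHz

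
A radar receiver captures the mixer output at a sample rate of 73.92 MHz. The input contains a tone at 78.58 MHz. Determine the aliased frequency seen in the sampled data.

78.58 MHz mod fs = 4.66 MHz.
4.66 MHz ≤ fs/2 = 36.96 MHz, appears at 4.66 MHz.

4.66 MHz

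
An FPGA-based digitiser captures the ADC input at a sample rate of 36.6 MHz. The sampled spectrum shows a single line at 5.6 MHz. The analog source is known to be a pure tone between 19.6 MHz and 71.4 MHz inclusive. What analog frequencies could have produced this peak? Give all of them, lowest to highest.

31 MHz, 42.2 MHz, 67.6 MHz

Frequencies that alias to 5.6 MHz are k·fs ± 5.6 MHz for integer k ≥ 0.
k=0: 5.6 MHz.
k=1: 31 MHz, 42.2 MHz.
k=2: 67.6 MHz, 78.8 MHz.
k=3: 104.2 MHz, 115.4 MHz.
Within [19.6 MHz, 71.4 MHz]: 31 MHz, 42.2 MHz, 67.6 MHz.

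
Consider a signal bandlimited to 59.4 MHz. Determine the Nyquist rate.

Nyquist rate = 2 × 59.4 MHz = 118.8 MHz.

118.8 MHz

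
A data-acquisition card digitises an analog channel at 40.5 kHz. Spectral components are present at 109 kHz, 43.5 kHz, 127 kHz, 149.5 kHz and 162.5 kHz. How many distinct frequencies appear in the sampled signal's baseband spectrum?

4

fs/2 = 20.25 kHz.
109 kHz mod fs = 28 kHz.
28 kHz > fs/2 = 20.25 kHz, folds to fs − 28 kHz = 12.5 kHz.
43.5 kHz mod fs = 3 kHz.
3 kHz ≤ fs/2 = 20.25 kHz, appears at 3 kHz.
127 kHz mod fs = 5.5 kHz.
5.5 kHz ≤ fs/2 = 20.25 kHz, appears at 5.5 kHz.
149.5 kHz mod fs = 28 kHz.
28 kHz > fs/2 = 20.25 kHz, folds to fs − 28 kHz = 12.5 kHz.
162.5 kHz mod fs = 0.5 kHz.
0.5 kHz ≤ fs/2 = 20.25 kHz, appears at 0.5 kHz.
Distinct values: {0.5 kHz, 3 kHz, 5.5 kHz, 12.5 kHz} → 4.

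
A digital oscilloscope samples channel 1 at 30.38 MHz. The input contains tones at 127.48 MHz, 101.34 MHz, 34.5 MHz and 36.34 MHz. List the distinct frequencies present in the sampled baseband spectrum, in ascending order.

4.12 MHz, 5.96 MHz, 10.2 MHz

fs/2 = 15.19 MHz.
127.48 MHz mod fs = 5.96 MHz.
5.96 MHz ≤ fs/2 = 15.19 MHz, appears at 5.96 MHz.
101.34 MHz mod fs = 10.2 MHz.
10.2 MHz ≤ fs/2 = 15.19 MHz, appears at 10.2 MHz.
34.5 MHz mod fs = 4.12 MHz.
4.12 MHz ≤ fs/2 = 15.19 MHz, appears at 4.12 MHz.
36.34 MHz mod fs = 5.96 MHz.
5.96 MHz ≤ fs/2 = 15.19 MHz, appears at 5.96 MHz.
Distinct values: {4.12 MHz, 5.96 MHz, 10.2 MHz}.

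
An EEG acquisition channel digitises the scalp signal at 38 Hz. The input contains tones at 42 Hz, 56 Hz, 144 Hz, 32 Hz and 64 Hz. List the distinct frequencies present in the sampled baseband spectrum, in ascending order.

4 Hz, 6 Hz, 8 Hz, 12 Hz, 18 Hz

fs/2 = 19 Hz.
42 Hz mod fs = 4 Hz.
4 Hz ≤ fs/2 = 19 Hz, appears at 4 Hz.
56 Hz mod fs = 18 Hz.
18 Hz ≤ fs/2 = 19 Hz, appears at 18 Hz.
144 Hz mod fs = 30 Hz.
30 Hz > fs/2 = 19 Hz, folds to fs − 30 Hz = 8 Hz.
32 Hz > fs/2 = 19 Hz, folds to fs − 32 Hz = 6 Hz.
64 Hz mod fs = 26 Hz.
26 Hz > fs/2 = 19 Hz, folds to fs − 26 Hz = 12 Hz.
Distinct values: {4 Hz, 6 Hz, 8 Hz, 12 Hz, 18 Hz}.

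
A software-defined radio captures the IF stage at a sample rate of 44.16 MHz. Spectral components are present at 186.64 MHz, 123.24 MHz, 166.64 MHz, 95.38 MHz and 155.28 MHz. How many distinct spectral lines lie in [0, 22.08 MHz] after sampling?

4

fs/2 = 22.08 MHz.
186.64 MHz mod fs = 10 MHz.
10 MHz ≤ fs/2 = 22.08 MHz, appears at 10 MHz.
123.24 MHz mod fs = 34.92 MHz.
34.92 MHz > fs/2 = 22.08 MHz, folds to fs − 34.92 MHz = 9.24 MHz.
166.64 MHz mod fs = 34.16 MHz.
34.16 MHz > fs/2 = 22.08 MHz, folds to fs − 34.16 MHz = 10 MHz.
95.38 MHz mod fs = 7.06 MHz.
7.06 MHz ≤ fs/2 = 22.08 MHz, appears at 7.06 MHz.
155.28 MHz mod fs = 22.8 MHz.
22.8 MHz > fs/2 = 22.08 MHz, folds to fs − 22.8 MHz = 21.36 MHz.
Distinct values: {7.06 MHz, 9.24 MHz, 10 MHz, 21.36 MHz} → 4.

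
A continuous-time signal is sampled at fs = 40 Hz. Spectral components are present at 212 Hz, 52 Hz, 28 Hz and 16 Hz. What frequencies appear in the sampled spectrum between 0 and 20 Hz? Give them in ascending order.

fs/2 = 20 Hz.
212 Hz mod fs = 12 Hz.
12 Hz ≤ fs/2 = 20 Hz, appears at 12 Hz.
52 Hz mod fs = 12 Hz.
12 Hz ≤ fs/2 = 20 Hz, appears at 12 Hz.
28 Hz > fs/2 = 20 Hz, folds to fs − 28 Hz = 12 Hz.
16 Hz ≤ fs/2 = 20 Hz, passes unchanged.
Distinct values: {12 Hz, 16 Hz}.

12 Hz, 16 Hz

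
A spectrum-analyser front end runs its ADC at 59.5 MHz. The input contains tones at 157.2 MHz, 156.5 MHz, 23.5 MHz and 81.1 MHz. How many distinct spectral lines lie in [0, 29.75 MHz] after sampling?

fs/2 = 29.75 MHz.
157.2 MHz mod fs = 38.2 MHz.
38.2 MHz > fs/2 = 29.75 MHz, folds to fs − 38.2 MHz = 21.3 MHz.
156.5 MHz mod fs = 37.5 MHz.
37.5 MHz > fs/2 = 29.75 MHz, folds to fs − 37.5 MHz = 22 MHz.
23.5 MHz ≤ fs/2 = 29.75 MHz, passes unchanged.
81.1 MHz mod fs = 21.6 MHz.
21.6 MHz ≤ fs/2 = 29.75 MHz, appears at 21.6 MHz.
Distinct values: {21.3 MHz, 21.6 MHz, 22 MHz, 23.5 MHz} → 4.

4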